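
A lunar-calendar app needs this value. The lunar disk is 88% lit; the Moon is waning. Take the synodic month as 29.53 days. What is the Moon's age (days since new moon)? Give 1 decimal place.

From f = (1 − cos θ)/2: cos θ = 1 − 2×0.88 = -0.760; arccos → 139.5°.
A waning Moon lies in 180°–360°, so θ = 360° − 139.5° = 220.5°.
At 360°/29.53 d per day, 220.5° corresponds to 18.09 days.

18.1 days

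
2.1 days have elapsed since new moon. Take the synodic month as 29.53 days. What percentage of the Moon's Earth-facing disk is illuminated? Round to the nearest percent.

Phase angle: θ = 360°·(2.1 d)/(29.53 d) = 25.6°.
cos 25.6° = 0.902, so f = (1 − 0.902)/2 = 0.049, so 5%.

5%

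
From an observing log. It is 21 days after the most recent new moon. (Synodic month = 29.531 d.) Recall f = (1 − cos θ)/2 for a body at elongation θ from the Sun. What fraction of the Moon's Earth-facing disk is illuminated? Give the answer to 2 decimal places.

Elongation θ = 360° × 21/29.531 ≈ 256.0°.
cos 256.0° = (-0.242), so f = (1 − (-0.242))/2 = 0.621.

0.62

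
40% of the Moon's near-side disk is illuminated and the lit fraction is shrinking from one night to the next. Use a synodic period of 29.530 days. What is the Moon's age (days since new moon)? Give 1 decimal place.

From f = (1 − cos θ)/2: cos θ = 1 − 2×0.40 = 0.200; arccos → 78.5°.
A waning Moon lies in 180°–360°, so θ = 360° − 78.5° = 281.5°.
At 360°/29.530 d per day, 281.5° corresponds to 23.09 days.

23.1 days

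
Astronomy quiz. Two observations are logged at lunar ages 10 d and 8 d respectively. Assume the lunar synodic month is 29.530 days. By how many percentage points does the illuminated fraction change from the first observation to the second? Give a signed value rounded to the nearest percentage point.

First observation: θ = 360°·10/29.530 = 121.9°, so f = 0.764.
Second observation: θ = 97.5°, f = 0.566.
Δf = 0.566 − 0.764 = -0.199, i.e. -20 pp.

-20 pp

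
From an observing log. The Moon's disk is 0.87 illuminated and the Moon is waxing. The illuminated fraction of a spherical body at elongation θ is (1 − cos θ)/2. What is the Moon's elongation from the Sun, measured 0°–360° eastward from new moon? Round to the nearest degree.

cos θ = 1 − 2f = -0.740, giving a principal value of 137.7°.
Waxing ⇒ before full, so θ = 137.7°.

138°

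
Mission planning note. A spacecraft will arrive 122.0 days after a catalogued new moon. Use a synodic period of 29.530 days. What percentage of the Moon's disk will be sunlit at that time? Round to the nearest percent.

122.0 d spans 4 complete synodic months (4 × 29.530 = 118.12 d) plus 3.88 d.
The Moon has covered 3.88/29.530 of its cycle, so θ ≈ 360° × 3.88/29.530 = 47.3°.
With cos θ = 0.678, the lit fraction is (1 − 0.678)/2 ≈ 0.161, so 16%.

16%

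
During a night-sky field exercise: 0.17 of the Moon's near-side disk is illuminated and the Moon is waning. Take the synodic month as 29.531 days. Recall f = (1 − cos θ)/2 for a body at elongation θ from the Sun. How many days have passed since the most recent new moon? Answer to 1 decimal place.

Invert f = (1 − cos θ)/2 to get cos θ = 1 − 2(0.17) = 0.660, hence θ₀ = arccos 0.660 = 48.7°.
A waning Moon lies in 180°–360°, so θ = 360° − 48.7° = 311.3°.
Age = 29.531 × 311.3°/360° ≈ 25.54 days.

25.5 days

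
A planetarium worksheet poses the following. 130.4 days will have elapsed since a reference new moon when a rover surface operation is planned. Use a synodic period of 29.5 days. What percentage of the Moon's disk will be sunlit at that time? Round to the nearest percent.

94%

130.4/29.5 = 4.420 lunations, so 4 complete cycles and 12.40 d into the next.
Phase angle: θ = 360°·(12.40 d)/(29.5 d) = 151.3°.
With cos θ = (-0.877), the lit fraction is (1 − (-0.877))/2 ≈ 0.939, so 94%.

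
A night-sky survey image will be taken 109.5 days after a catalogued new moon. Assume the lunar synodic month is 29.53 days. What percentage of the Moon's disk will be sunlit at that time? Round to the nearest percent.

63%

Reduce mod P: 109.5 − 3×29.53 = 20.91 d into the current lunation.
Phase angle: θ = 360°·(20.91 d)/(29.53 d) = 254.9°.
cos 254.9° = (-0.260), so f = (1 − (-0.260))/2 = 0.630, so 63%.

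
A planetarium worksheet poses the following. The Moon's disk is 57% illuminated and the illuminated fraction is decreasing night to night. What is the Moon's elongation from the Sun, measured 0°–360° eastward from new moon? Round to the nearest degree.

262°

cos θ = 1 − 2f = -0.140, giving a principal value of 98.0°.
A waning Moon lies in 180°–360°, so θ = 360° − 98.0° = 262.0°.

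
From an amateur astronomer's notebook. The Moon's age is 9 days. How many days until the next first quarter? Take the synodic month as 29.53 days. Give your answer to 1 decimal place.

27.9 days

First quarter occurs at elongation 90°, i.e. at age 29.53 × 90/360 = 7.383 d.
This lunation's first quarter (7.383 d) has passed, so add one period: 36.913 − 9 = 27.913 days.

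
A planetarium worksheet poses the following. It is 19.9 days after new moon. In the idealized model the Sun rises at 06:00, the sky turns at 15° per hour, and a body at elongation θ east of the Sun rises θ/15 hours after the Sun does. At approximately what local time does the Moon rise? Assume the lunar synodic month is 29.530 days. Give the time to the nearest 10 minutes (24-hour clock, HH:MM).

22:10

The Moon has covered 19.9/29.530 of its cycle, so θ ≈ 360° × 19.9/29.530 = 242.6°.
The Moon trails the Sun by θ/15 = 242.6/15 ≈ 16.17 hours.
06:00 + 16.173 h ≈ 22:10 → 22:10 to the nearest ten minutes.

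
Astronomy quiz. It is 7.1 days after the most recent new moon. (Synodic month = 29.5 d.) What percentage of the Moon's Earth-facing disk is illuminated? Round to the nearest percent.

Elongation θ = 360° × 7.1/29.5 ≈ 86.6°.
Illuminated fraction = (1 − cos 86.6°)/2 = (1 − 0.059)/2 ≈ 0.471, so 47%.

47%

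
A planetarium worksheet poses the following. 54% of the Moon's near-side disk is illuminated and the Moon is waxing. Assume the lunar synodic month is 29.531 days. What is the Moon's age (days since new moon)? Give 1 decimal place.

cos θ = 1 − 2f = -0.080, giving a principal value of 94.6°.
Before full moon the principal value applies: θ = 94.6°.
Age = 29.531 × 94.6°/360° ≈ 7.76 days.

7.8 days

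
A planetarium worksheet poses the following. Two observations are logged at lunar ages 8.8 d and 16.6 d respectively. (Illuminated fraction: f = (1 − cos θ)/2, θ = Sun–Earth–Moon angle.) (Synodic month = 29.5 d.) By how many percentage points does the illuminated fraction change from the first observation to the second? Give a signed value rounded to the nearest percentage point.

+31 percentage points

θ₁ = 360° × 8.8/29.5 = 107.4°, f₁ = (1 − cos θ₁)/2 = 0.649.
θ₂ = 360° × 16.6/29.5 = 202.6°, f₂ = (1 − cos θ₂)/2 = 0.962.
Change = f₂ − f₁ = +0.312 → +31 percentage points.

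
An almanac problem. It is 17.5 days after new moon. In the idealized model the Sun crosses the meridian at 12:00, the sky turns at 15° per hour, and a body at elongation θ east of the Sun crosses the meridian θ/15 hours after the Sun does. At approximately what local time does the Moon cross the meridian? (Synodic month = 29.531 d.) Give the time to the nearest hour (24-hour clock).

The Moon has covered 17.5/29.531 of its cycle, so θ ≈ 360° × 17.5/29.531 = 213.3°.
The Moon trails the Sun by θ/15 = 213.3/15 ≈ 14.22 hours.
12:00 + 14.22 h ≈ 02:13 → 02:00 to the nearest hour.

02:00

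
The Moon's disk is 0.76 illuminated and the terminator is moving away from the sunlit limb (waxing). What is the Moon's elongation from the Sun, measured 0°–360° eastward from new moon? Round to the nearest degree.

From f = (1 − cos θ)/2: cos θ = 1 − 2×0.76 = -0.520; arccos → 121.3°.
Before full moon the principal value applies: θ = 121.3°.

121°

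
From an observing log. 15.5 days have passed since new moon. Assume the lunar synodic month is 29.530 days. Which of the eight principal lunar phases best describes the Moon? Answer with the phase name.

θ ≈ 360° × 15.5/29.530 = 189°, which falls in the full moon sector.

full moon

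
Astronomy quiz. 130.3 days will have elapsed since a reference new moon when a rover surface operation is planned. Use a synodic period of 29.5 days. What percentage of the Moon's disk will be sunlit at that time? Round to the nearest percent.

93%

130.3 d spans 4 complete synodic months (4 × 29.5 = 118.00 d) plus 12.30 d.
The Moon has covered 12.30/29.5 of its cycle, so θ ≈ 360° × 12.30/29.5 = 150.1°.
Illuminated fraction = (1 − cos 150.1°)/2 = (1 − (-0.867))/2 ≈ 0.933, so 93%.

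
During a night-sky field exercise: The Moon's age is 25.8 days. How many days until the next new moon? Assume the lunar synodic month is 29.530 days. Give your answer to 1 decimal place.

The next new moon completes the synodic month: 29.530 − 25.8 = 3.730 days.

3.7 days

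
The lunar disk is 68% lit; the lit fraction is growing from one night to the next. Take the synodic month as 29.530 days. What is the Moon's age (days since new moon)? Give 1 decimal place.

cos θ = 1 − 2f = -0.360, giving a principal value of 111.1°.
Waxing ⇒ before full, so θ = 111.1°.
Age = 29.530 × 111.1°/360° ≈ 9.11 days.

9.1 days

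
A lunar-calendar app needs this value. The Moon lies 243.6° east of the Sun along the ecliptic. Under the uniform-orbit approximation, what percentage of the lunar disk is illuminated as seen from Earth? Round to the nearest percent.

72%

cos 243.6° = (-0.445), so f = (1 − (-0.445))/2 = 0.722, i.e. 72%.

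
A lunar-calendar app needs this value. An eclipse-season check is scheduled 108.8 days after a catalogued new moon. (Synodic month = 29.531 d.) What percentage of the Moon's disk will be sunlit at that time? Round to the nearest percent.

70%

Reduce mod P: 108.8 − 3×29.531 = 20.21 d into the current lunation.
The Moon has covered 20.21/29.531 of its cycle, so θ ≈ 360° × 20.21/29.531 = 246.3°.
With cos θ = (-0.401), the lit fraction is (1 − (-0.401))/2 ≈ 0.701, so 70%.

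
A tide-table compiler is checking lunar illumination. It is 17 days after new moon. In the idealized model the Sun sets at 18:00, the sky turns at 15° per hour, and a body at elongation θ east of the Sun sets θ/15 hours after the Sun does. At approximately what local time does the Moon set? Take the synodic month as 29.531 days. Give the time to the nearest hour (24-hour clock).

08:00

Elongation θ = 360° × 17/29.531 ≈ 207.2°.
The Moon trails the Sun by θ/15 = 207.2/15 ≈ 13.82 hours.
18:00 + 13.82 h ≈ 07:49 → 08:00 to the nearest hour.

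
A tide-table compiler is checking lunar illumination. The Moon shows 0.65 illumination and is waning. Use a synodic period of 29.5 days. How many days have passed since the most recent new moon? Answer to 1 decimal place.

20.7 days

From f = (1 − cos θ)/2: cos θ = 1 − 2×0.65 = -0.300; arccos → 107.5°.
A waning Moon lies in 180°–360°, so θ = 360° − 107.5° = 252.5°.
Age = 29.5 × 252.5°/360° ≈ 20.69 days.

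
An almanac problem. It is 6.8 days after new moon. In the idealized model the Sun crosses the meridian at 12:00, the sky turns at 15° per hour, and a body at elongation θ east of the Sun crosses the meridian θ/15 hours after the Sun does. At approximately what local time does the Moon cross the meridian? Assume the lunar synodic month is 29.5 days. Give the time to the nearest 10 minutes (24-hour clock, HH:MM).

The Moon has covered 6.8/29.5 of its cycle, so θ ≈ 360° × 6.8/29.5 = 83.0°.
At 15° of sky rotation per hour, 83.0° corresponds to a 5.53 h lag.
12:00 + 5.532 h ≈ 17:32 → 17:30 to the nearest ten minutes.

17:30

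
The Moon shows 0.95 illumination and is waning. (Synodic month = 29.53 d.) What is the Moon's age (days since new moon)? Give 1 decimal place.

16.9 days

From f = (1 − cos θ)/2: cos θ = 1 − 2×0.95 = -0.900; arccos → 154.2°.
Since the Moon is past full (waning), take the reflex angle: θ = 360° − 154.2° = 205.8°.
At 360°/29.53 d per day, 205.8° corresponds to 16.88 days.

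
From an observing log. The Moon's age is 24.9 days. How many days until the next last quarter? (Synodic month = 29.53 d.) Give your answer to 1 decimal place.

26.8 days

Last quarter is 0.75 of the way through the cycle: age 0.75 × 29.53 = 22.148 d.
Already past this cycle's last quarter; the next is at 22.148 + 29.53 = 51.678 d, so 51.678 − 24.9 = 26.778 days.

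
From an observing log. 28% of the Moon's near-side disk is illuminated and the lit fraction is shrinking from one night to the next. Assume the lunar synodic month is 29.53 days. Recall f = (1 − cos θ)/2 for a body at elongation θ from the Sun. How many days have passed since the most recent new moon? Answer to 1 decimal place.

From f = (1 − cos θ)/2: cos θ = 1 − 2×0.28 = 0.440; arccos → 63.9°.
Waning ⇒ past full, so θ = 360° − 63.9° = 296.1°.
At 360°/29.53 d per day, 296.1° corresponds to 24.29 days.

24.3 days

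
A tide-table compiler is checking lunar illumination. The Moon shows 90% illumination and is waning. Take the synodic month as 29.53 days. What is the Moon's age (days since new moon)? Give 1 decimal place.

cos θ = 1 − 2f = -0.800, giving a principal value of 143.1°.
Since the Moon is past full (waning), take the reflex angle: θ = 360° − 143.1° = 216.9°.
At 360°/29.53 d per day, 216.9° corresponds to 17.79 days.

17.8 days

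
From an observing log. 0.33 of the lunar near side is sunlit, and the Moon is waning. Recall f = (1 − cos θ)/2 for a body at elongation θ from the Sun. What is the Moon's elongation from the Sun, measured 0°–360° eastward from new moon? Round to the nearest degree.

Invert f = (1 − cos θ)/2 to get cos θ = 1 − 2(0.33) = 0.340, hence θ₀ = arccos 0.340 = 70.1°.
Since the Moon is past full (waning), take the reflex angle: θ = 360° − 70.1° = 289.9°.

290°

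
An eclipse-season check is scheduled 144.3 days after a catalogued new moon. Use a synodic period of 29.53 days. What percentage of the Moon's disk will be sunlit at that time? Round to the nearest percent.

12%

Reduce mod P: 144.3 − 4×29.53 = 26.18 d into the current lunation.
Elongation θ = 360° × 26.18/29.53 ≈ 319.2°.
Illuminated fraction = (1 − cos 319.2°)/2 = (1 − 0.757)/2 ≈ 0.122, so 12%.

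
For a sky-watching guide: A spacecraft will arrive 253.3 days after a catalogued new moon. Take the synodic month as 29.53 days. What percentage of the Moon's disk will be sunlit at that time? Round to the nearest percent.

253.3/29.53 = 8.578 lunations, so 8 complete cycles and 17.06 d into the next.
Elongation θ = 360° × 17.06/29.53 ≈ 208.0°.
Illuminated fraction = (1 − cos 208.0°)/2 = (1 − (-0.883))/2 ≈ 0.942, so 94%.

94%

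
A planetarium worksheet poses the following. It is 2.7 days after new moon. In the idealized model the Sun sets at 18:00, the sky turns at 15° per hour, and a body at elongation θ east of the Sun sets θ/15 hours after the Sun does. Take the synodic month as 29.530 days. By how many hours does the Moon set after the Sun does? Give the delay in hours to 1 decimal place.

Phase angle: θ = 360°·(2.7 d)/(29.530 d) = 32.9°.
The Moon trails the Sun by θ/15 = 32.9/15 ≈ 2.19 hours.
So the Moon sets 2.19 h after the Sun.

2.2 h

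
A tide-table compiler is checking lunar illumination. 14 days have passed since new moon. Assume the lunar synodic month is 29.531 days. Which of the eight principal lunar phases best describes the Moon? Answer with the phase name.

full moon

θ ≈ 360° × 14/29.531 = 171°, which falls in the full moon sector.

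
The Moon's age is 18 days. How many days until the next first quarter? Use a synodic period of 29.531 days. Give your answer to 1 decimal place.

18.9 days

First quarter occurs at elongation 90°, i.e. at age 29.531 × 90/360 = 7.383 d.
Already past this cycle's first quarter; the next is at 7.383 + 29.531 = 36.914 d, so 36.914 − 18 = 18.914 days.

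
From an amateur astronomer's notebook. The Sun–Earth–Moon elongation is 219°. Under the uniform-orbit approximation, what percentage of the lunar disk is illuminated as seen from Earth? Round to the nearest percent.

89%

Half-versine of 219°: (1 − (-0.777))/2 = 0.889, i.e. 89%.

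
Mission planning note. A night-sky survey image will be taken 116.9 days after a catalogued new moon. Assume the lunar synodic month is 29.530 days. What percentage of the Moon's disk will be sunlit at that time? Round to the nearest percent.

2%

116.9 d spans 3 complete synodic months (3 × 29.530 = 88.59 d) plus 28.31 d.
Phase angle: θ = 360°·(28.31 d)/(29.530 d) = 345.1°.
cos 345.1° = 0.966, so f = (1 − 0.966)/2 = 0.017, so 2%.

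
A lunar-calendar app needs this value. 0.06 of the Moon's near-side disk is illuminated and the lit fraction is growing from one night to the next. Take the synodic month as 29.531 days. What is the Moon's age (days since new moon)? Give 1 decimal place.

2.3 days

From f = (1 − cos θ)/2: cos θ = 1 − 2×0.06 = 0.880; arccos → 28.4°.
The Moon is waxing (0°–180°), so θ = 28.4° directly.
That fraction of the synodic month is 28.4/360 × 29.531 d ≈ 2.33 d.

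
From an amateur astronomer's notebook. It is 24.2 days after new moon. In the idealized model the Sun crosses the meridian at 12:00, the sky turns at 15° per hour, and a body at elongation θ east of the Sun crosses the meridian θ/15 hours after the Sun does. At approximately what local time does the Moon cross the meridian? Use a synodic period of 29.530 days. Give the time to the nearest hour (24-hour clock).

08:00

Elongation θ = 360° × 24.2/29.530 ≈ 295.0°.
The Moon trails the Sun by θ/15 = 295.0/15 ≈ 19.67 hours.
12:00 + 19.67 h ≈ 07:40 → 08:00 to the nearest hour.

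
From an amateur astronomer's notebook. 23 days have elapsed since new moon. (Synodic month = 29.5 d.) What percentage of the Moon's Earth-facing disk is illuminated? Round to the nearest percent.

41%

Phase angle: θ = 360°·(23 d)/(29.5 d) = 280.7°.
With cos θ = 0.185, the lit fraction is (1 − 0.185)/2 ≈ 0.407, so 41%.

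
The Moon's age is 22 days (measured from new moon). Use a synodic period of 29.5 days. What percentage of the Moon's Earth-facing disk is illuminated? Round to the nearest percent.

51%

The Moon has covered 22/29.5 of its cycle, so θ ≈ 360° × 22/29.5 = 268.5°.
cos 268.5° = (-0.027), so f = (1 − (-0.027))/2 = 0.513, so 51%.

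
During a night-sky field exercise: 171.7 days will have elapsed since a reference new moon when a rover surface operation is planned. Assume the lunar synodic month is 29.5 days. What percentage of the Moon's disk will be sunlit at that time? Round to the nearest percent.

29%

171.7/29.5 = 5.820 lunations, so 5 complete cycles and 24.20 d into the next.
Elongation θ = 360° × 24.20/29.5 ≈ 295.3°.
cos 295.3° = 0.428, so f = (1 − 0.428)/2 = 0.286, so 29%.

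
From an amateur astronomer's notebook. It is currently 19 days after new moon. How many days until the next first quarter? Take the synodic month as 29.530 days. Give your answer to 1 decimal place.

17.9 days

First quarter is 0.25 of the way through the cycle: age 0.25 × 29.530 = 7.383 d.
This lunation's first quarter (7.383 d) has passed, so add one period: 36.913 − 19 = 17.913 days.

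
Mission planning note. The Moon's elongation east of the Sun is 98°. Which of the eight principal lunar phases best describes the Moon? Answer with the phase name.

The first quarter sector spans roughly 68°–112°; 98° falls inside it.

first quarter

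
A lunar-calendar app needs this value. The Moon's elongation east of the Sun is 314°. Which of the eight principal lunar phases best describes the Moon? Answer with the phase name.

waning crescent

314° lies in the waning crescent sector of the 8-phase cycle.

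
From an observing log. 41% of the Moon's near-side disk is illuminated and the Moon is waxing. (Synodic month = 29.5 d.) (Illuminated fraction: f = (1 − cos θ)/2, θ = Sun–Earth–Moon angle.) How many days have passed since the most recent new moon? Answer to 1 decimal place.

6.5 days

Invert f = (1 − cos θ)/2 to get cos θ = 1 − 2(0.41) = 0.180, hence θ₀ = arccos 0.180 = 79.6°.
Before full moon the principal value applies: θ = 79.6°.
At 360°/29.5 d per day, 79.6° corresponds to 6.53 days.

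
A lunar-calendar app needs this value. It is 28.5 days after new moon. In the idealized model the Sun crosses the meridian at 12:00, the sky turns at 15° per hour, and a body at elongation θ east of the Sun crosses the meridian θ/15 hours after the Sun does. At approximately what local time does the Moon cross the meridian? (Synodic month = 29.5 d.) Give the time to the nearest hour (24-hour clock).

Elongation θ = 360° × 28.5/29.5 ≈ 347.8°.
At 15° of sky rotation per hour, 347.8° corresponds to a 23.19 h lag.
12:00 + 23.19 h ≈ 11:11 → 11:00 to the nearest hour.

11:00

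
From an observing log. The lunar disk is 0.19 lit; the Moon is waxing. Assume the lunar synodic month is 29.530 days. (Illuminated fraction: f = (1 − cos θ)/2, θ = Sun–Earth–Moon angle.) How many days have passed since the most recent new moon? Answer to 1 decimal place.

cos θ = 1 − 2f = 0.620, giving a principal value of 51.7°.
The Moon is waxing (0°–180°), so θ = 51.7° directly.
That fraction of the synodic month is 51.7/360 × 29.530 d ≈ 4.24 d.

4.2 days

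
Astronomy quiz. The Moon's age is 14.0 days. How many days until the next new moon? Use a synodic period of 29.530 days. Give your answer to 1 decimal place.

15.5 days

One full lunation from the last new moon is 29.530 d; remaining = 29.530 − 14.0 = 15.530 d.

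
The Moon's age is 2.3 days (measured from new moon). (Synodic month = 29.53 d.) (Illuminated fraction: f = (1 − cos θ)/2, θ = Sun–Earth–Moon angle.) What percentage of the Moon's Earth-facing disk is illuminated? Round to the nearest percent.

6%

Phase angle: θ = 360°·(2.3 d)/(29.53 d) = 28.0°.
Illuminated fraction = (1 − cos 28.0°)/2 = (1 − 0.883)/2 ≈ 0.059, so 6%.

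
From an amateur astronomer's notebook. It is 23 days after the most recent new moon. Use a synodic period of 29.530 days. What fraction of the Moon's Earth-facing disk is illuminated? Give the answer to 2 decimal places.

0.41

Elongation θ = 360° × 23/29.530 ≈ 280.4°.
cos 280.4° = 0.180, so f = (1 − 0.180)/2 = 0.410.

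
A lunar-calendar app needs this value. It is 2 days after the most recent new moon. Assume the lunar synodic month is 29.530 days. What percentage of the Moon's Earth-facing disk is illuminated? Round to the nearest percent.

The Moon has covered 2/29.530 of its cycle, so θ ≈ 360° × 2/29.530 = 24.4°.
Illuminated fraction = (1 − cos 24.4°)/2 = (1 − 0.911)/2 ≈ 0.045, so 4%.

4%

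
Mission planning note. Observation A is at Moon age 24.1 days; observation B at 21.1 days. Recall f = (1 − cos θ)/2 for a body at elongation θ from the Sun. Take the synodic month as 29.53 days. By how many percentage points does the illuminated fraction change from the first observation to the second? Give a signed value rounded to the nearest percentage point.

θ₁ = 360° × 24.1/29.53 = 293.8°, f₁ = (1 − cos θ₁)/2 = 0.298.
θ₂ = 360° × 21.1/29.53 = 257.2°, f₂ = (1 − cos θ₂)/2 = 0.611.
Change = f₂ − f₁ = +0.312 → +31 percentage points.

+31 pp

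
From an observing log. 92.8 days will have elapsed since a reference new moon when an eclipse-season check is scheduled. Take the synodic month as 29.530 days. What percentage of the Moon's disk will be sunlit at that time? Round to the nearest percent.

19%

92.8 d spans 3 complete synodic months (3 × 29.530 = 88.59 d) plus 4.21 d.
Elongation θ = 360° × 4.21/29.530 ≈ 51.3°.
cos 51.3° = 0.625, so f = (1 − 0.625)/2 = 0.188, so 19%.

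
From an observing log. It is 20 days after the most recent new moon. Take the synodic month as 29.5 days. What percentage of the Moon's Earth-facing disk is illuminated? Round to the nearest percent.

The Moon has covered 20/29.5 of its cycle, so θ ≈ 360° × 20/29.5 = 244.1°.
cos 244.1° = (-0.437), so f = (1 − (-0.437))/2 = 0.719, so 72%.

72%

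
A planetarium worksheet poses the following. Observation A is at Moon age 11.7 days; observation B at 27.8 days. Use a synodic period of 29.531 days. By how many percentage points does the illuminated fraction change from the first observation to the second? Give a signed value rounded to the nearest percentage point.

θ₁ = 360° × 11.7/29.531 = 142.6°, f₁ = (1 − cos θ₁)/2 = 0.897.
θ₂ = 360° × 27.8/29.531 = 338.9°, f₂ = (1 − cos θ₂)/2 = 0.034.
Change = f₂ − f₁ = -0.864 → -86 percentage points.

-86 percentage points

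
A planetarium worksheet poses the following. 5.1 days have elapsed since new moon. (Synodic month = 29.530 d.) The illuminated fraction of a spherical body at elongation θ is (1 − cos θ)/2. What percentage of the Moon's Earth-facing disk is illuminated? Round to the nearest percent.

Elongation θ = 360° × 5.1/29.530 ≈ 62.2°.
With cos θ = 0.467, the lit fraction is (1 − 0.467)/2 ≈ 0.267, so 27%.

27%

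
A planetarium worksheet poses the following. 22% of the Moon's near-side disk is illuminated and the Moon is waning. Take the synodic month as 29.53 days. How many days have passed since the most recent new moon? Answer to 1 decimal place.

24.9 days

cos θ = 1 − 2f = 0.560, giving a principal value of 55.9°.
Waning ⇒ past full, so θ = 360° − 55.9° = 304.1°.
At 360°/29.53 d per day, 304.1° corresponds to 24.94 days.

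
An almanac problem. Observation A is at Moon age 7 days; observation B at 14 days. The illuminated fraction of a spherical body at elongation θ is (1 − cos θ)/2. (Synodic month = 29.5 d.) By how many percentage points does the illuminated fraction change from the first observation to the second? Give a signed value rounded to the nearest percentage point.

θ₁ = 360° × 7/29.5 = 85.4°, f₁ = (1 − cos θ₁)/2 = 0.460.
θ₂ = 360° × 14/29.5 = 170.8°, f₂ = (1 − cos θ₂)/2 = 0.994.
Change = f₂ − f₁ = +0.534 → +53 percentage points.

+53 pp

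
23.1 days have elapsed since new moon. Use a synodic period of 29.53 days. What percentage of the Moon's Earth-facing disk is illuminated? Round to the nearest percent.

40%

Phase angle: θ = 360°·(23.1 d)/(29.53 d) = 281.6°.
With cos θ = 0.201, the lit fraction is (1 − 0.201)/2 ≈ 0.399, so 40%.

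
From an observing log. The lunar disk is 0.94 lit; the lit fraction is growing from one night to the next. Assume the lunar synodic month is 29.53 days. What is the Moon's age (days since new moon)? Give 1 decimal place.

12.4 days

cos θ = 1 − 2f = -0.880, giving a principal value of 151.6°.
The Moon is waxing (0°–180°), so θ = 151.6° directly.
That fraction of the synodic month is 151.6/360 × 29.53 d ≈ 12.44 d.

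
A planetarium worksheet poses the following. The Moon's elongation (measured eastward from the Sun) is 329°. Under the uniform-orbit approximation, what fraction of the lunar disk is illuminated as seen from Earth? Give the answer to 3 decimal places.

0.071

f = (1 − cos 329°)/2 = (1 − 0.857)/2 ≈ 0.071.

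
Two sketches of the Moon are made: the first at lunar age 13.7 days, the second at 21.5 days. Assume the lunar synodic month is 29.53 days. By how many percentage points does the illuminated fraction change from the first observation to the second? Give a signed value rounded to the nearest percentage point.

θ₁ = 360° × 13.7/29.53 = 167.0°, f₁ = (1 − cos θ₁)/2 = 0.987.
θ₂ = 360° × 21.5/29.53 = 262.1°, f₂ = (1 − cos θ₂)/2 = 0.569.
Change = f₂ − f₁ = -0.419 → -42 percentage points.

-42 pp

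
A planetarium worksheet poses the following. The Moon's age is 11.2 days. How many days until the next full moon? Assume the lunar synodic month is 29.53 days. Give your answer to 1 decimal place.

Full moon occurs at elongation 180°, i.e. at age 29.53 × 180/360 = 14.765 d.
That is 14.765 − 11.2 = 3.565 days ahead.

3.6 days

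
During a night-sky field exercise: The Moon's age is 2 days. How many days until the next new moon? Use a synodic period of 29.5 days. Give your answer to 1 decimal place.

27.5 days

The next new moon completes the synodic month: 29.5 − 2 = 27.500 days.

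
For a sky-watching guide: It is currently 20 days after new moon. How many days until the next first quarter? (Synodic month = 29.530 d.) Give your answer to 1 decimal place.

16.9 days

First quarter is 0.25 of the way through the cycle: age 0.25 × 29.530 = 7.383 d.
This lunation's first quarter (7.383 d) has passed, so add one period: 36.913 − 20 = 16.913 days.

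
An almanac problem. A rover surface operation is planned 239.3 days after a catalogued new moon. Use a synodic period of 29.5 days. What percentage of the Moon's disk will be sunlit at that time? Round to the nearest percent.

Reduce mod P: 239.3 − 8×29.5 = 3.30 d into the current lunation.
Elongation θ = 360° × 3.30/29.5 ≈ 40.3°.
cos 40.3° = 0.763, so f = (1 − 0.763)/2 = 0.119, so 12%.

12%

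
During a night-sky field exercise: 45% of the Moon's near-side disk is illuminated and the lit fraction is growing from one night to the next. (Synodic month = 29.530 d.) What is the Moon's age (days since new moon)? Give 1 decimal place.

From f = (1 − cos θ)/2: cos θ = 1 − 2×0.45 = 0.100; arccos → 84.3°.
Before full moon the principal value applies: θ = 84.3°.
At 360°/29.530 d per day, 84.3° corresponds to 6.91 days.

6.9 days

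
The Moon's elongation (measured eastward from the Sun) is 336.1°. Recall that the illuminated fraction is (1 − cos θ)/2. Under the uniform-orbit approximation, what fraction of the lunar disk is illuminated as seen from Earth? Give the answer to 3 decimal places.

cos 336.1° = 0.914, so f = (1 − 0.914)/2 = 0.043.

0.043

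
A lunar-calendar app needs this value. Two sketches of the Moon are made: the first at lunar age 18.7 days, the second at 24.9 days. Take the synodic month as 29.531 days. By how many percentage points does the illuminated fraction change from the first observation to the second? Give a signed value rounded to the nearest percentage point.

First observation: θ = 360°·18.7/29.531 = 228.0°, so f = 0.835.
Second observation: θ = 303.5°, f = 0.224.
Δf = 0.224 − 0.835 = -0.611, i.e. -61 pp.

-61 percentage points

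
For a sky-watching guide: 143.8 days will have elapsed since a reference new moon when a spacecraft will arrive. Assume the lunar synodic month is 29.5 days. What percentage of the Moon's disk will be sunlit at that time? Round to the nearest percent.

15%

143.8 d spans 4 complete synodic months (4 × 29.5 = 118.00 d) plus 25.80 d.
The Moon has covered 25.80/29.5 of its cycle, so θ ≈ 360° × 25.80/29.5 = 314.8°.
Illuminated fraction = (1 − cos 314.8°)/2 = (1 − 0.705)/2 ≈ 0.147, so 15%.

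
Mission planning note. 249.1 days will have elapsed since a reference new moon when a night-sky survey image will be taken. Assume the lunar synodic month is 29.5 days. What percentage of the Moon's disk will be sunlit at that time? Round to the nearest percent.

249.1/29.5 = 8.444 lunations, so 8 complete cycles and 13.10 d into the next.
Elongation θ = 360° × 13.10/29.5 ≈ 159.9°.
cos 159.9° = (-0.939), so f = (1 − (-0.939))/2 = 0.969, so 97%.

97%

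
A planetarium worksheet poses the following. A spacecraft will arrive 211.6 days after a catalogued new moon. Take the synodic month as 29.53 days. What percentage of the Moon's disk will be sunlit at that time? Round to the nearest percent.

Reduce mod P: 211.6 − 7×29.53 = 4.89 d into the current lunation.
Phase angle: θ = 360°·(4.89 d)/(29.53 d) = 59.6°.
With cos θ = 0.506, the lit fraction is (1 − 0.506)/2 ≈ 0.247, so 25%.

25%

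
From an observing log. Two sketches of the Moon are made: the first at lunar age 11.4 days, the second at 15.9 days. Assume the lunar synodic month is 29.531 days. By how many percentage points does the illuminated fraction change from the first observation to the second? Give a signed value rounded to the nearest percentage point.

+11 pp

θ₁ = 360° × 11.4/29.531 = 139.0°, f₁ = (1 − cos θ₁)/2 = 0.877.
θ₂ = 360° × 15.9/29.531 = 193.8°, f₂ = (1 − cos θ₂)/2 = 0.986.
Change = f₂ − f₁ = +0.108 → +11 percentage points.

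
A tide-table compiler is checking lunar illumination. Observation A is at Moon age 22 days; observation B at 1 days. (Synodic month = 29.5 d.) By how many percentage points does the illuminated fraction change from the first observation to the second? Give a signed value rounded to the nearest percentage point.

-50 percentage points

θ₁ = 360° × 22/29.5 = 268.5°, f₁ = (1 − cos θ₁)/2 = 0.513.
θ₂ = 360° × 1/29.5 = 12.2°, f₂ = (1 − cos θ₂)/2 = 0.011.
Change = f₂ − f₁ = -0.502 → -50 percentage points.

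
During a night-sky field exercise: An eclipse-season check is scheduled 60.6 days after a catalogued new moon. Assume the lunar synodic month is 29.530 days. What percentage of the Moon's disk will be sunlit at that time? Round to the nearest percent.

60.6 d spans 2 complete synodic months (2 × 29.530 = 59.06 d) plus 1.54 d.
The Moon has covered 1.54/29.530 of its cycle, so θ ≈ 360° × 1.54/29.530 = 18.8°.
With cos θ = 0.947, the lit fraction is (1 − 0.947)/2 ≈ 0.027, so 3%.

3%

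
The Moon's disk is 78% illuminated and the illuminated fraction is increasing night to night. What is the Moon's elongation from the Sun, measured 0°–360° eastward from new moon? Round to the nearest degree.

124°

From f = (1 − cos θ)/2: cos θ = 1 − 2×0.78 = -0.560; arccos → 124.1°.
The Moon is waxing (0°–180°), so θ = 124.1° directly.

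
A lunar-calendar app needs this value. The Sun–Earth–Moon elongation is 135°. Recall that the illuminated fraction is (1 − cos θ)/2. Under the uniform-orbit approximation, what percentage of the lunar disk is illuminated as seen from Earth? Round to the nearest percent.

f = (1 − cos 135°)/2 = (1 − (-0.707))/2 ≈ 0.854, i.e. 85%.

85%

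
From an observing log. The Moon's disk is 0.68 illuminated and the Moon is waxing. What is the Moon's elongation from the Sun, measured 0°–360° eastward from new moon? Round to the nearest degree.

cos θ = 1 − 2f = -0.360, giving a principal value of 111.1°.
Waxing ⇒ before full, so θ = 111.1°.

111°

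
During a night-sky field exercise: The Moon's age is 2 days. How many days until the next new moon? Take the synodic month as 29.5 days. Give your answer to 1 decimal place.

One full lunation from the last new moon is 29.5 d; remaining = 29.5 − 2 = 27.500 d.

27.5 days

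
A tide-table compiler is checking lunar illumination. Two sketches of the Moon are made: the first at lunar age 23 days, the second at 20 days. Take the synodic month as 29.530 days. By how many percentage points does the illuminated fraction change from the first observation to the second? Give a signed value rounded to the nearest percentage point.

θ₁ = 360° × 23/29.530 = 280.4°, f₁ = (1 − cos θ₁)/2 = 0.410.
θ₂ = 360° × 20/29.530 = 243.8°, f₂ = (1 − cos θ₂)/2 = 0.721.
Change = f₂ − f₁ = +0.311 → +31 percentage points.

+31 pp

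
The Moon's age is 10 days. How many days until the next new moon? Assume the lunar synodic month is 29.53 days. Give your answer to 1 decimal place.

19.5 days

The next new moon completes the synodic month: 29.53 − 10 = 19.530 days.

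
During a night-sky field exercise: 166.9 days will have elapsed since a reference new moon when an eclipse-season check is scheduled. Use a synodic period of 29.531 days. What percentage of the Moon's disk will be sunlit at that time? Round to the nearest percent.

166.9 d spans 5 complete synodic months (5 × 29.531 = 147.66 d) plus 19.25 d.
The Moon has covered 19.25/29.531 of its cycle, so θ ≈ 360° × 19.25/29.531 = 234.6°.
Illuminated fraction = (1 − cos 234.6°)/2 = (1 − (-0.579))/2 ≈ 0.790, so 79%.

79%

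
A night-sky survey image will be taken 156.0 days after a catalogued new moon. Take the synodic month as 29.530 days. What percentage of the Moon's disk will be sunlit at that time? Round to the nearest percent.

156.0 d spans 5 complete synodic months (5 × 29.530 = 147.65 d) plus 8.35 d.
Phase angle: θ = 360°·(8.35 d)/(29.530 d) = 101.8°.
Illuminated fraction = (1 − cos 101.8°)/2 = (1 − (-0.204))/2 ≈ 0.602, so 60%.

60%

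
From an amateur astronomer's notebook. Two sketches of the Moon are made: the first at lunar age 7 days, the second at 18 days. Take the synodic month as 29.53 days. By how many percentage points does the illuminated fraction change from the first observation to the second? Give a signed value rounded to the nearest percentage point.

θ₁ = 360° × 7/29.53 = 85.3°, f₁ = (1 − cos θ₁)/2 = 0.459.
θ₂ = 360° × 18/29.53 = 219.4°, f₂ = (1 − cos θ₂)/2 = 0.886.
Change = f₂ − f₁ = +0.427 → +43 percentage points.

+43 pp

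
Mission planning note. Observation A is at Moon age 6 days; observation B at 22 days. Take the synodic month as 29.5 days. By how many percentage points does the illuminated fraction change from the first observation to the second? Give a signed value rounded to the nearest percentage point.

+16 percentage points

First observation: θ = 360°·6/29.5 = 73.2°, so f = 0.356.
Second observation: θ = 268.5°, f = 0.513.
Δf = 0.513 − 0.356 = +0.158, i.e. +16 pp.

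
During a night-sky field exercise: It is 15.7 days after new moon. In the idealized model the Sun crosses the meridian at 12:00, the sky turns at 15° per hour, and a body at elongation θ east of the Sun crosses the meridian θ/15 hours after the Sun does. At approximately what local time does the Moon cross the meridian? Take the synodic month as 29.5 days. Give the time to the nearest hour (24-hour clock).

01:00

The Moon has covered 15.7/29.5 of its cycle, so θ ≈ 360° × 15.7/29.5 = 191.6°.
Delay after the Sun = 191.6° / (15°/h) ≈ 12.77 h.
12:00 + 12.77 h ≈ 00:46 → 01:00 to the nearest hour.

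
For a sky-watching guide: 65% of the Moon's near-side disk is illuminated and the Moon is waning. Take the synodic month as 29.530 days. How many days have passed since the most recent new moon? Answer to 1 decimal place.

From f = (1 − cos θ)/2: cos θ = 1 − 2×0.65 = -0.300; arccos → 107.5°.
A waning Moon lies in 180°–360°, so θ = 360° − 107.5° = 252.5°.
At 360°/29.530 d per day, 252.5° corresponds to 20.72 days.

20.7 days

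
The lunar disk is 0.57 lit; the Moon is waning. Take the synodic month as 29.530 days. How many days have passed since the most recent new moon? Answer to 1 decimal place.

21.5 days

Invert f = (1 − cos θ)/2 to get cos θ = 1 − 2(0.57) = -0.140, hence θ₀ = arccos -0.140 = 98.0°.
Waning ⇒ past full, so θ = 360° − 98.0° = 262.0°.
That fraction of the synodic month is 262.0/360 × 29.530 d ≈ 21.49 d.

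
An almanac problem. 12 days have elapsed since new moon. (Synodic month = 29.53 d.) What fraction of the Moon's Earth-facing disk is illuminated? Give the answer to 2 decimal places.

0.92

Phase angle: θ = 360°·(12 d)/(29.53 d) = 146.3°.
Illuminated fraction = (1 − cos 146.3°)/2 = (1 − (-0.832))/2 ≈ 0.916.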